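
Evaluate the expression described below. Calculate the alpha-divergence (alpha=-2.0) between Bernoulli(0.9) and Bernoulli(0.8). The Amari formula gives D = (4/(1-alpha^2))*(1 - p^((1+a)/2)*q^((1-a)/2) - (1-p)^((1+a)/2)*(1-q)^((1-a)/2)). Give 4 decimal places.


Amari alpha-divergence:
D = (4/(1-alpha^2))*(1 - p^((1+a)/2)*q^((1-a)/2) - (1-p)^((1+a)/2)*(1-q)^((1-a)/2)).
alpha = -2.0, p = 0.9, q = 0.8.
e1 = (1+alpha)/2 = -0.5, e2 = (1-alpha)/2 = 1.5.
t1 = p^e1 * q^e2 = 0.9^-0.5 * 0.8^1.5 = 0.754247.
t2 = (1-p)^e1 * (1-q)^e2 = 0.1^-0.5 * 0.2^1.5 = 0.282843.
4/(1-alpha^2) = -1.333333.
D = -1.333333*(1 - 0.754247 - 0.282843) = 0.0495

0.0495


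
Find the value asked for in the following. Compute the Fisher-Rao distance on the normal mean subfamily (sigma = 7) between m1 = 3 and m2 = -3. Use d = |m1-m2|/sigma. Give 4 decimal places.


On the fixed-variance normal subfamily, geodesic distance = |m1-m2|/sigma.
|3 - -3| = 6.
sigma = 7.
d = 6/7 = 0.8571

0.8571


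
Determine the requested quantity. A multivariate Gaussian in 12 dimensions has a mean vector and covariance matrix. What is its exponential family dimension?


Exponential family dimension calculation:
For 12-dim MVN: mean has 12 params, covariance has 12*13/2 = 78 unique entries.
Total dim = 12 + 78 = 90.

90


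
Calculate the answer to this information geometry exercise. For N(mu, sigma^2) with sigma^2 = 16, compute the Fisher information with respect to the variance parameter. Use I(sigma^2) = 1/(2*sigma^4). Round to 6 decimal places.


Fisher information for variance: I(sigma^2) = 1/(2*sigma^4).
sigma^2 = 16, so sigma^4 = 256.
I = 1/(2*256) = 1/512 = 0.001953

0.001953


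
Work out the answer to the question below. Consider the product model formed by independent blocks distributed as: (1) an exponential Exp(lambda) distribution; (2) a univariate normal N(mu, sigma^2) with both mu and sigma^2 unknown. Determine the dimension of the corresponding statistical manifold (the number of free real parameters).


The dimension of a statistical manifold equals the number of free
(independent) real parameters of the model. For a product of independent
blocks the parameter counts add.
- exponential (lambda): 1.
- normal (mu, sigma^2): 2.
Total = 1 + 2 = 3.
Dimension = 3

3


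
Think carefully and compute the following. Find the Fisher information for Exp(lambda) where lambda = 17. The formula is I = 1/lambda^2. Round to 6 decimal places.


Fisher information for exponential: I(lambda) = 1/lambda^2.
lambda = 17, lambda^2 = 289.
I = 1/289 = 0.003460

0.003460


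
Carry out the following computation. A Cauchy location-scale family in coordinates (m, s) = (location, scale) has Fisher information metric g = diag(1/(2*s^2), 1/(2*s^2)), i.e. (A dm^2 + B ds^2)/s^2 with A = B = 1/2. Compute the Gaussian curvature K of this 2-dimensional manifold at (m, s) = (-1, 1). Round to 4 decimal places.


The metric has the form g = (A dm^2 + B ds^2)/s^2 with A = 1/2, B = 1/2.
Substitute u = sqrt(A/B)*m: g = B*(du^2 + ds^2)/s^2, i.e. B times the
Poincare upper half-plane metric, which has constant Gaussian curvature -1.
Scaling a 2D metric by a constant c divides the Gaussian curvature by c,
so K = -1/B = -1/(1/2) = -2.0000 everywhere (the point (m, s) = (-1, 1) is irrelevant:
the curvature is constant).
The requested Gaussian curvature is K = -2.0000.

-2.0000


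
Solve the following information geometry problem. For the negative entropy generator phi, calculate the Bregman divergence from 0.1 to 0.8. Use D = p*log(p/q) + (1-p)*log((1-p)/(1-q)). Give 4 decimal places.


Bregman divergence with negative entropy generator:
D = p*log(p/q) + (1-p)*log((1-p)/(1-q)).
p = 0.1, q = 0.8.
p*log(p/q) = 0.1*log(0.1/0.8) = -0.207944.
(1-p)*log((1-p)/(1-q)) = 0.9*log(0.9/0.2) = 1.35367.
D = -0.207944 + 1.35367 = 1.1457

1.1457


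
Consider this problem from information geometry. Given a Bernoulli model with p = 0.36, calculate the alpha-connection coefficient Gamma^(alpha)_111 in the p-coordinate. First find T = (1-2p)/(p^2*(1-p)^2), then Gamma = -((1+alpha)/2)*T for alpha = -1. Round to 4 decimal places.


Skewness (Amari-Chentsov) tensor: T = (1-2p)/(p^2*(1-p)^2).
p = 0.36, 1-2p = 0.28, p^2 = 0.1296, (1-p)^2 = 0.4096.
T = 0.28/(0.1296 * 0.4096) = 5.274643.
In the p-coordinate, Gamma^(alpha) = Gamma^(0) - (alpha/2)*T with Gamma^(0) = (1/2)*g'(p) = -T/2,
so Gamma^(alpha) = -((1+alpha)/2)*T.
alpha = -1, -(1+alpha)/2 = 0.0.
Gamma = 0.0 * 5.274643 = 0.0000

0.0000


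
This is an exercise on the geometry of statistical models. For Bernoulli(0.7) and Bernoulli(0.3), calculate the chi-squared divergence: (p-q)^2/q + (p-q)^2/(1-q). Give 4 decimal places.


Chi-squared divergence between Bernoulli distributions:
chi^2 = (p-q)^2/q + (p-q)^2/(1-q).
p = 0.7, q = 0.3, p-q = 0.4.
(p-q)^2 = 0.16.
term1 = 0.16/0.3 = 0.533333.
term2 = 0.16/0.7 = 0.228571.
chi^2 = 0.533333 + 0.228571 = 0.7619

0.7619


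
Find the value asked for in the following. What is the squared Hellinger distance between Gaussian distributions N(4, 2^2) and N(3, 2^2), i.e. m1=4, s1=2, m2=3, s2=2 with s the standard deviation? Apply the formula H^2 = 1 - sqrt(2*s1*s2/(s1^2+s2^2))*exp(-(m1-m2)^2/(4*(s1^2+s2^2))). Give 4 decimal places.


Squared Hellinger distance for Gaussians:
H^2 = 1 - sqrt(2*s1*s2/(s1^2+s2^2)) * exp(-(m1-m2)^2/(4*(s1^2+s2^2))).
s1^2 = 4, s2^2 = 4, s1^2+s2^2 = 8.
sqrt(2*2*2/(8)) = 1.0.
(m1-m2)^2 = (1)^2 = 1.
exp(-1/(4*8)) = exp(-0.03125) = 0.969233.
H^2 = 1 - 1.0*0.969233 = 0.0308

0.0308


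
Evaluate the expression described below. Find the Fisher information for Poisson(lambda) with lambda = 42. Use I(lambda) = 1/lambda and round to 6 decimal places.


Fisher information for Poisson: I(lambda) = 1/lambda.
lambda = 42.
I(lambda) = 1/42 = 0.023810

0.023810


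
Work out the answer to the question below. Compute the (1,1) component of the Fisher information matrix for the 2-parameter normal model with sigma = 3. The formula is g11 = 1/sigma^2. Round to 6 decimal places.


For the 2-parameter normal family, the Fisher metric has:
  g11 = 1/sigma^2, g22 = 2/sigma^2.
sigma = 3, sigma^2 = 9.
g11 = 0.111111

0.111111


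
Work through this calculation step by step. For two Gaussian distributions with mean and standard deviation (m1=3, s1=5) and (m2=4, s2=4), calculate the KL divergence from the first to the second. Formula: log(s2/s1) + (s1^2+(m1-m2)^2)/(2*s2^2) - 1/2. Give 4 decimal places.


KL divergence between normal distributions:
KL = log(s2/s1) + (s1^2 + (m1-m2)^2)/(2*s2^2) - 1/2.
log(4/5) = -0.223144.
(5^2 + (3-4)^2)/(2*4^2) = (25 + 1)/32 = 0.8125.
KL = -0.223144 + 0.8125 - 0.5 = 0.0894

0.0894


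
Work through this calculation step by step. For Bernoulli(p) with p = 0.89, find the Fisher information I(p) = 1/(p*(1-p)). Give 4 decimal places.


For Bernoulli(p), Fisher information is I(p) = 1/(p*(1-p)).
p = 0.89, 1-p = 0.11.
p*(1-p) = 0.0979.
I(p) = 1/0.0979 = 10.2145

10.2145


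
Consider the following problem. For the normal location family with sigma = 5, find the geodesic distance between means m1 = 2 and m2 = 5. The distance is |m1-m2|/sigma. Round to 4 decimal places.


On the fixed-variance normal subfamily, geodesic distance = |m1-m2|/sigma.
|2 - 5| = 3.
sigma = 5.
d = 3/5 = 0.6000

0.6000


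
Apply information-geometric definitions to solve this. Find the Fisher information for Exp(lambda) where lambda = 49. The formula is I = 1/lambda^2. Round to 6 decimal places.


Fisher information for exponential: I(lambda) = 1/lambda^2.
lambda = 49, lambda^2 = 2401.
I = 1/2401 = 0.000416

0.000416


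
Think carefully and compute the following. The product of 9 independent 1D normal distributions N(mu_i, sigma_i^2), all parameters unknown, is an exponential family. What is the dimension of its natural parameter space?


Exponential family dimension calculation:
Each univariate normal has two natural parameters (mu/sigma^2 and -1/(2 sigma^2)).
With 9 independent components, dim = 2 * 9 = 18.

18


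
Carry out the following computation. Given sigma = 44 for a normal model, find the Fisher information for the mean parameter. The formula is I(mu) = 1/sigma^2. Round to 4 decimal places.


The Fisher information for the mean of a normal distribution is I(mu) = 1/sigma^2.
sigma = 44, so sigma^2 = 1936.
I(mu) = 1/1936 = 0.0005

0.0005


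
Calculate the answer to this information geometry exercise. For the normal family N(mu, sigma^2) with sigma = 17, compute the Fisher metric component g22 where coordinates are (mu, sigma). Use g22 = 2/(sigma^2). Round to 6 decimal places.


For the 2-parameter normal family, the Fisher metric has:
  g11 = 1/sigma^2, g22 = 2/sigma^2.
sigma = 17, sigma^2 = 289.
g22 = 0.006920

0.006920


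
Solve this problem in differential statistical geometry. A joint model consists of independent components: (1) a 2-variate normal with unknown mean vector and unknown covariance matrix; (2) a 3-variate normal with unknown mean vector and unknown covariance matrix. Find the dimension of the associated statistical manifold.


The dimension of a statistical manifold equals the number of free
(independent) real parameters of the model. For a product of independent
blocks the parameter counts add.
- 2-variate normal: 2 (mean) + 2*3/2 = 3 (symmetric covariance) = 5.
- 3-variate normal: 3 (mean) + 3*4/2 = 6 (symmetric covariance) = 9.
Total = 5 + 9 = 14.
Dimension = 14

14


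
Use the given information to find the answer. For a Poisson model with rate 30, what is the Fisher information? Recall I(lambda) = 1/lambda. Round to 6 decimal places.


Fisher information for Poisson: I(lambda) = 1/lambda.
lambda = 30.
I(lambda) = 1/30 = 0.033333

0.033333


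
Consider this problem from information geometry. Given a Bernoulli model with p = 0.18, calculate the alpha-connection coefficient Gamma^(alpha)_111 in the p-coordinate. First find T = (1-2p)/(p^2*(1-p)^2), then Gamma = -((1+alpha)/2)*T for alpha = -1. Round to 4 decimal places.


Skewness (Amari-Chentsov) tensor: T = (1-2p)/(p^2*(1-p)^2).
p = 0.18, 1-2p = 0.64, p^2 = 0.0324, (1-p)^2 = 0.6724.
T = 0.64/(0.0324 * 0.6724) = 29.376988.
In the p-coordinate, Gamma^(alpha) = Gamma^(0) - (alpha/2)*T with Gamma^(0) = (1/2)*g'(p) = -T/2,
so Gamma^(alpha) = -((1+alpha)/2)*T.
alpha = -1, -(1+alpha)/2 = 0.0.
Gamma = 0.0 * 29.376988 = 0.0000

0.0000


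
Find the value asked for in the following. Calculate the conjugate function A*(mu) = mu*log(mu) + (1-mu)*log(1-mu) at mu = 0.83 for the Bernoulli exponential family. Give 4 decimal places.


Legendre transform for Bernoulli:
A*(mu) = mu*log(mu) + (1-mu)*log(1-mu).
mu = 0.83, 1-mu = 0.17.
mu*log(mu) = 0.83*log(0.83) = -0.154654.
(1-mu)*log(1-mu) = 0.17*log(0.17) = -0.301233.
A* = -0.154654 + -0.301233 = -0.4559

-0.4559


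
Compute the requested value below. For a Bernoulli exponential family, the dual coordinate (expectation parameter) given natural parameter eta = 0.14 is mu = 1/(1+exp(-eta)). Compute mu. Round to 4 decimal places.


Dual coordinate (expectation parameter) for Bernoulli:
mu = 1/(1+exp(-eta)).
eta = 0.14.
exp(-eta) = exp(-0.14) = 0.869358.
mu = 1/(1+0.869358) = 0.5349

0.5349


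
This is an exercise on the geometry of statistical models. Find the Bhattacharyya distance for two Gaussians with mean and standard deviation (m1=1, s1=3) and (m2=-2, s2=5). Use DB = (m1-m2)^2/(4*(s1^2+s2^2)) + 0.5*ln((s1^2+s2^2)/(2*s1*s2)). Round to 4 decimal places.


Bhattacharyya distance between two Gaussians:
DB = (m1-m2)^2/(4*(s1^2+s2^2)) + (1/2)*ln((s1^2+s2^2)/(2*s1*s2)).
(m1-m2)^2 = (3)^2 = 9.
s1^2+s2^2 = 9 + 25 = 34.
term1 = 9/136 = 0.066176.
term2 = 0.5*ln(34/30.0) = 0.062582.
DB = 0.066176 + 0.062582 = 0.1288

0.1288


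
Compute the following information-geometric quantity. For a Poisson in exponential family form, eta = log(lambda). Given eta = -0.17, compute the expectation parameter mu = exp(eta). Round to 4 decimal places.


Expectation parameter for Poisson exponential family:
mu = exp(eta).
eta = -0.17.
mu = exp(-0.17) = 0.8437

0.8437


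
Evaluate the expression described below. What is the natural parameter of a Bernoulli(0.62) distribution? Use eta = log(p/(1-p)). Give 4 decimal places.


Natural parameter for Bernoulli: eta = log(p/(1-p)).
p = 0.62, 1-p = 0.38.
p/(1-p) = 1.631579.
eta = log(1.631579) = 0.4895

0.4895


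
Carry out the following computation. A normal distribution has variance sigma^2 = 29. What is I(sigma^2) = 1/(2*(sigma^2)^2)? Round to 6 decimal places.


Fisher information for variance: I(sigma^2) = 1/(2*sigma^4).
sigma^2 = 29, so sigma^4 = 841.
I = 1/(2*841) = 1/1682 = 0.000595

0.000595


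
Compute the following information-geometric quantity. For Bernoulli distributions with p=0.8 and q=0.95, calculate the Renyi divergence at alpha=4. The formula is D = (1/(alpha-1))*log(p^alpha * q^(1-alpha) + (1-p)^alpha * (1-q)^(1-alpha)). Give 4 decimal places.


Renyi divergence of order alpha between Bernoulli distributions:
D = (1/(alpha-1))*log(p^alpha * q^(1-alpha) + (1-p)^alpha * (1-q)^(1-alpha)).
alpha = 4, p = 0.8, q = 0.95.
p^alpha * q^(1-alpha) = 0.8^4 * 0.95^-3 = 0.477737.
(1-p)^alpha * (1-q)^(1-alpha) = 0.2^4 * 0.05^-3 = 12.8.
sum = 0.477737 + 12.8 = 13.277737.
D = (1/3)*log(13.277737) = 0.8620

0.8620


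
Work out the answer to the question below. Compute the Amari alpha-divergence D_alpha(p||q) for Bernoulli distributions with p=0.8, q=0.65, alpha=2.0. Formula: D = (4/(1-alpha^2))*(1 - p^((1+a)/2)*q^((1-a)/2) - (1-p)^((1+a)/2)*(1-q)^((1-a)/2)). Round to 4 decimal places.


Amari alpha-divergence:
D = (4/(1-alpha^2))*(1 - p^((1+a)/2)*q^((1-a)/2) - (1-p)^((1+a)/2)*(1-q)^((1-a)/2)).
alpha = 2.0, p = 0.8, q = 0.65.
e1 = (1+alpha)/2 = 1.5, e2 = (1-alpha)/2 = -0.5.
t1 = p^e1 * q^e2 = 0.8^1.5 * 0.65^-0.5 = 0.88752.
t2 = (1-p)^e1 * (1-q)^e2 = 0.2^1.5 * 0.35^-0.5 = 0.151186.
4/(1-alpha^2) = -1.333333.
D = -1.333333*(1 - 0.88752 - 0.151186) = 0.0516

0.0516


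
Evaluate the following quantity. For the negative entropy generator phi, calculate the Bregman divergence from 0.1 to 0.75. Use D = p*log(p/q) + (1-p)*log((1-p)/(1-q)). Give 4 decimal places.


Bregman divergence with negative entropy generator:
D = p*log(p/q) + (1-p)*log((1-p)/(1-q)).
p = 0.1, q = 0.75.
p*log(p/q) = 0.1*log(0.1/0.75) = -0.20149.
(1-p)*log((1-p)/(1-q)) = 0.9*log(0.9/0.25) = 1.15284.
D = -0.20149 + 1.15284 = 0.9514

0.9514


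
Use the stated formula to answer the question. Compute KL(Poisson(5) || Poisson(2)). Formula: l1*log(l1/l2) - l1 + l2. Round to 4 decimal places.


KL divergence for Poisson:
KL = l1*log(l1/l2) - l1 + l2.
l1 = 5, l2 = 2.
log(5/2) = 0.916291.
l1*log(l1/l2) = 5 * 0.916291 = 4.581454.
KL = 4.581454 - 5 + 2 = 1.5815

1.5815


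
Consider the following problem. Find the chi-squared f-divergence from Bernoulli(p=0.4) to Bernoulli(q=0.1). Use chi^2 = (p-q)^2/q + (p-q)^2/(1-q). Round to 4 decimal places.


Chi-squared divergence between Bernoulli distributions:
chi^2 = (p-q)^2/q + (p-q)^2/(1-q).
p = 0.4, q = 0.1, p-q = 0.3.
(p-q)^2 = 0.09.
term1 = 0.09/0.1 = 0.9.
term2 = 0.09/0.9 = 0.1.
chi^2 = 0.9 + 0.1 = 1.0000

1.0000


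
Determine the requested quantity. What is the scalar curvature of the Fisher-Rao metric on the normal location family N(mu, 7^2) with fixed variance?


This family has a single free parameter, so its statistical manifold
is 1-dimensional. The Riemann curvature tensor of any 1-dimensional
Riemannian manifold vanishes identically, so R = 0.

0


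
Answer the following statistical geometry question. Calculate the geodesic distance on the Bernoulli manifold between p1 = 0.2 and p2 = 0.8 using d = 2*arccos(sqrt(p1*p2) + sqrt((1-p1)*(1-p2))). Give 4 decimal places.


Geodesic distance on Bernoulli manifold:
d(p1,p2) = 2*arccos(sqrt(p1*p2) + sqrt((1-p1)*(1-p2))).
sqrt(p1*p2) = sqrt(0.2*0.8) = 0.4.
sqrt((1-p1)*(1-p2)) = sqrt(0.8*0.2) = 0.4.
arg = 0.4 + 0.4 = 0.8.
d = 2*arccos(0.8) = 1.2870

1.2870


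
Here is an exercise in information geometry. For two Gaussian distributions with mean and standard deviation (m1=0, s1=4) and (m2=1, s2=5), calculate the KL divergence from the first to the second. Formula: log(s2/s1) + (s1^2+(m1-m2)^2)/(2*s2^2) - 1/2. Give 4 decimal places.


KL divergence between normal distributions:
KL = log(s2/s1) + (s1^2 + (m1-m2)^2)/(2*s2^2) - 1/2.
log(5/4) = 0.223144.
(4^2 + (0-1)^2)/(2*5^2) = (16 + 1)/50 = 0.34.
KL = 0.223144 + 0.34 - 0.5 = 0.0631

0.0631


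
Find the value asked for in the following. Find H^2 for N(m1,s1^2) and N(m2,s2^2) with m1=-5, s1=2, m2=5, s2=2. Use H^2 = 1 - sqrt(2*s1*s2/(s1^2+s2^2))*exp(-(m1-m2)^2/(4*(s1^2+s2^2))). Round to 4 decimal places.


Squared Hellinger distance for Gaussians:
H^2 = 1 - sqrt(2*s1*s2/(s1^2+s2^2)) * exp(-(m1-m2)^2/(4*(s1^2+s2^2))).
s1^2 = 4, s2^2 = 4, s1^2+s2^2 = 8.
sqrt(2*2*2/(8)) = 1.0.
(m1-m2)^2 = (-10)^2 = 100.
exp(-100/(4*8)) = exp(-3.125) = 0.043937.
H^2 = 1 - 1.0*0.043937 = 0.9561

0.9561


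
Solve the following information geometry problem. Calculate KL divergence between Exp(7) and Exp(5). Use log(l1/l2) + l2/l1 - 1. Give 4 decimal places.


KL divergence for exponential family:
KL = log(l1/l2) + l2/l1 - 1.
log(7/5) = 0.336472.
5/7 = 0.714286.
KL = 0.336472 + 0.714286 - 1 = 0.0508

0.0508


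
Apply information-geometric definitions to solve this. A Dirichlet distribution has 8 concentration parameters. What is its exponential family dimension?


Exponential family dimension calculation:
Dirichlet with 8 components has 8 natural parameters.

8


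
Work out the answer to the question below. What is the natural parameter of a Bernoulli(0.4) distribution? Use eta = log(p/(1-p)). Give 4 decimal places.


Natural parameter for Bernoulli: eta = log(p/(1-p)).
p = 0.4, 1-p = 0.6.
p/(1-p) = 0.666667.
eta = log(0.666667) = -0.4055

-0.4055


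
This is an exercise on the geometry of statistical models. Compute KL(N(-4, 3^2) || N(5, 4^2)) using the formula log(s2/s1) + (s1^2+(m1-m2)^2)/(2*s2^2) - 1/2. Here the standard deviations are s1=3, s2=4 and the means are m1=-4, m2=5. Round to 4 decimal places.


KL divergence between normal distributions:
KL = log(s2/s1) + (s1^2 + (m1-m2)^2)/(2*s2^2) - 1/2.
log(4/3) = 0.287682.
(3^2 + (-4-5)^2)/(2*4^2) = (9 + 81)/32 = 2.8125.
KL = 0.287682 + 2.8125 - 0.5 = 2.6002

2.6002


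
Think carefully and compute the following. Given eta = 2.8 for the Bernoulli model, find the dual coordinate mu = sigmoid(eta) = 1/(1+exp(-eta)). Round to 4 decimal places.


Dual coordinate (expectation parameter) for Bernoulli:
mu = 1/(1+exp(-eta)).
eta = 2.8.
exp(-eta) = exp(-2.8) = 0.06081.
mu = 1/(1+0.06081) = 0.9427

0.9427


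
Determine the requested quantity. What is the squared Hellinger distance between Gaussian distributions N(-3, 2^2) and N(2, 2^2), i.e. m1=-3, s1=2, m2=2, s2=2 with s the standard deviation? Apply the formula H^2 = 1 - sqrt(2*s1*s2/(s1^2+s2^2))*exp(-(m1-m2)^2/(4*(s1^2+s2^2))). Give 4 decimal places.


Squared Hellinger distance for Gaussians:
H^2 = 1 - sqrt(2*s1*s2/(s1^2+s2^2)) * exp(-(m1-m2)^2/(4*(s1^2+s2^2))).
s1^2 = 4, s2^2 = 4, s1^2+s2^2 = 8.
sqrt(2*2*2/(8)) = 1.0.
(m1-m2)^2 = (-5)^2 = 25.
exp(-25/(4*8)) = exp(-0.78125) = 0.457833.
H^2 = 1 - 1.0*0.457833 = 0.5422

0.5422


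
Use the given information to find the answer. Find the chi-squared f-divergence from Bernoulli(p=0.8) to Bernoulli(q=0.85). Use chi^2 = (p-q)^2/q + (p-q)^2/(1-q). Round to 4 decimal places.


Chi-squared divergence between Bernoulli distributions:
chi^2 = (p-q)^2/q + (p-q)^2/(1-q).
p = 0.8, q = 0.85, p-q = -0.05.
(p-q)^2 = 0.0025.
term1 = 0.0025/0.85 = 0.002941.
term2 = 0.0025/0.15 = 0.016667.
chi^2 = 0.002941 + 0.016667 = 0.0196

0.0196


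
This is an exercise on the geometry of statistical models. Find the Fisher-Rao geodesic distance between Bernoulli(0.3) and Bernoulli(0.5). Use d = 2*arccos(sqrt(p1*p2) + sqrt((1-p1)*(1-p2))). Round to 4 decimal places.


Geodesic distance on Bernoulli manifold:
d(p1,p2) = 2*arccos(sqrt(p1*p2) + sqrt((1-p1)*(1-p2))).
sqrt(p1*p2) = sqrt(0.3*0.5) = 0.387298.
sqrt((1-p1)*(1-p2)) = sqrt(0.7*0.5) = 0.591608.
arg = 0.387298 + 0.591608 = 0.978906.
d = 2*arccos(0.978906) = 0.4115

0.4115


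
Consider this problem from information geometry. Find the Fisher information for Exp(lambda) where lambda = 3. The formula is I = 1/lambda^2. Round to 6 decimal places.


Fisher information for exponential: I(lambda) = 1/lambda^2.
lambda = 3, lambda^2 = 9.
I = 1/9 = 0.111111

0.111111


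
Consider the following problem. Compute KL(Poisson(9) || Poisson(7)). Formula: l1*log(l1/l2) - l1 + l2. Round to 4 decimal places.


KL divergence for Poisson:
KL = l1*log(l1/l2) - l1 + l2.
l1 = 9, l2 = 7.
log(9/7) = 0.251314.
l1*log(l1/l2) = 9 * 0.251314 = 2.26183.
KL = 2.26183 - 9 + 7 = 0.2618

0.2618


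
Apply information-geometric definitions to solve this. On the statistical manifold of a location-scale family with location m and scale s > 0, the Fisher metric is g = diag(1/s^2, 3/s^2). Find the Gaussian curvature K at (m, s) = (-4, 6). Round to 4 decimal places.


The metric has the form g = (A dm^2 + B ds^2)/s^2 with A = 1, B = 3.
Substitute u = sqrt(A/B)*m: g = B*(du^2 + ds^2)/s^2, i.e. B times the
Poincare upper half-plane metric, which has constant Gaussian curvature -1.
Scaling a 2D metric by a constant c divides the Gaussian curvature by c,
so K = -1/B = -1/(3) = -0.3333 everywhere (the point (m, s) = (-4, 6) is irrelevant:
the curvature is constant).
The requested Gaussian curvature is K = -0.3333.

-0.3333


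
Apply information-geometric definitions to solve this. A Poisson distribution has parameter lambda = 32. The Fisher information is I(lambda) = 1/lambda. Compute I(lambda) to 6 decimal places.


Fisher information for Poisson: I(lambda) = 1/lambda.
lambda = 32.
I(lambda) = 1/32 = 0.031250

0.031250


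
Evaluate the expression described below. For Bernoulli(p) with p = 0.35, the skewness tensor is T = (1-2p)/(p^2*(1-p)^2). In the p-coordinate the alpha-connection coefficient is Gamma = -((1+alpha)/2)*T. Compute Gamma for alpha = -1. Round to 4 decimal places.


Skewness (Amari-Chentsov) tensor: T = (1-2p)/(p^2*(1-p)^2).
p = 0.35, 1-2p = 0.3, p^2 = 0.1225, (1-p)^2 = 0.4225.
T = 0.3/(0.1225 * 0.4225) = 5.796401.
In the p-coordinate, Gamma^(alpha) = Gamma^(0) - (alpha/2)*T with Gamma^(0) = (1/2)*g'(p) = -T/2,
so Gamma^(alpha) = -((1+alpha)/2)*T.
alpha = -1, -(1+alpha)/2 = 0.0.
Gamma = 0.0 * 5.796401 = 0.0000

0.0000


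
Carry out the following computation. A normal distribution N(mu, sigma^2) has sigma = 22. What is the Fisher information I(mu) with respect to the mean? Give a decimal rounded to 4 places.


The Fisher information for the mean of a normal distribution is I(mu) = 1/sigma^2.
sigma = 22, so sigma^2 = 484.
I(mu) = 1/484 = 0.0021

0.0021


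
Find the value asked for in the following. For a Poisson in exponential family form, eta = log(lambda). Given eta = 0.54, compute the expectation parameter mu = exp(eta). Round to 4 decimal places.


Expectation parameter for Poisson exponential family:
mu = exp(eta).
eta = 0.54.
mu = exp(0.54) = 1.7160

1.7160


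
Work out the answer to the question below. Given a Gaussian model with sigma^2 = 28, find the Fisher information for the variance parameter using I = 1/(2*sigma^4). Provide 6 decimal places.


Fisher information for variance: I(sigma^2) = 1/(2*sigma^4).
sigma^2 = 28, so sigma^4 = 784.
I = 1/(2*784) = 1/1568 = 0.000638

0.000638


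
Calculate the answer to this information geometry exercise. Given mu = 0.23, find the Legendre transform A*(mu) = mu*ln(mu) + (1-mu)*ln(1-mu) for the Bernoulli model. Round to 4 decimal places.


Legendre transform for Bernoulli:
A*(mu) = mu*log(mu) + (1-mu)*log(1-mu).
mu = 0.23, 1-mu = 0.77.
mu*log(mu) = 0.23*log(0.23) = -0.338025.
(1-mu)*log(1-mu) = 0.77*log(0.77) = -0.201251.
A* = -0.338025 + -0.201251 = -0.5393

-0.5393


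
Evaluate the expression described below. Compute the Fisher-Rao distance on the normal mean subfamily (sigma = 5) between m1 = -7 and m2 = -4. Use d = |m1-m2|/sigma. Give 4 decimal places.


On the fixed-variance normal subfamily, geodesic distance = |m1-m2|/sigma.
|-7 - -4| = 3.
sigma = 5.
d = 3/5 = 0.6000

0.6000


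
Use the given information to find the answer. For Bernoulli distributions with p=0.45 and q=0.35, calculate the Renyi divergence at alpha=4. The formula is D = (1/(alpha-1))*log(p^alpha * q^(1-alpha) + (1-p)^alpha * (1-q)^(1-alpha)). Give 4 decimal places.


Renyi divergence of order alpha between Bernoulli distributions:
D = (1/(alpha-1))*log(p^alpha * q^(1-alpha) + (1-p)^alpha * (1-q)^(1-alpha)).
alpha = 4, p = 0.45, q = 0.35.
p^alpha * q^(1-alpha) = 0.45^4 * 0.35^-3 = 0.956414.
(1-p)^alpha * (1-q)^(1-alpha) = 0.55^4 * 0.65^-3 = 0.333204.
sum = 0.956414 + 0.333204 = 1.289618.
D = (1/3)*log(1.289618) = 0.0848

0.0848


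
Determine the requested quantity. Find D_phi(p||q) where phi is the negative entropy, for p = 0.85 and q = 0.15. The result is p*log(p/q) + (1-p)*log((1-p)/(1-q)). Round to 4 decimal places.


Bregman divergence with negative entropy generator:
D = p*log(p/q) + (1-p)*log((1-p)/(1-q)).
p = 0.85, q = 0.15.
p*log(p/q) = 0.85*log(0.85/0.15) = 1.474411.
(1-p)*log((1-p)/(1-q)) = 0.15*log(0.15/0.85) = -0.26019.
D = 1.474411 + -0.26019 = 1.2142

1.2142


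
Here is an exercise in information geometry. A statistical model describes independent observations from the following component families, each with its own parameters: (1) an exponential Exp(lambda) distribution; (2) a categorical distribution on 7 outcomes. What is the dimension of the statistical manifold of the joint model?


The dimension of a statistical manifold equals the number of free
(independent) real parameters of the model. For a product of independent
blocks the parameter counts add.
- exponential (lambda): 1.
- categorical on 7 outcomes (probabilities sum to 1): 7-1 = 6.
Total = 1 + 6 = 7.
Dimension = 7

7


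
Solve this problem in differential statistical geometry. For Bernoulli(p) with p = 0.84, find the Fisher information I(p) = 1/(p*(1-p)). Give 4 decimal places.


For Bernoulli(p), Fisher information is I(p) = 1/(p*(1-p)).
p = 0.84, 1-p = 0.16.
p*(1-p) = 0.1344.
I(p) = 1/0.1344 = 7.4405

7.4405


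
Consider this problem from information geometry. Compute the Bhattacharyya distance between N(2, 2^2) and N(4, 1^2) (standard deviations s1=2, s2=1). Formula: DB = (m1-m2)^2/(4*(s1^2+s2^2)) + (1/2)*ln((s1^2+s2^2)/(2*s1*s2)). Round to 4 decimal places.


Bhattacharyya distance between two Gaussians:
DB = (m1-m2)^2/(4*(s1^2+s2^2)) + (1/2)*ln((s1^2+s2^2)/(2*s1*s2)).
(m1-m2)^2 = (-2)^2 = 4.
s1^2+s2^2 = 4 + 1 = 5.
term1 = 4/20 = 0.2.
term2 = 0.5*ln(5/4.0) = 0.111572.
DB = 0.2 + 0.111572 = 0.3116

0.3116


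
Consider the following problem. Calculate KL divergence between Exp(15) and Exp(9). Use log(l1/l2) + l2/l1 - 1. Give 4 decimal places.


KL divergence for exponential family:
KL = log(l1/l2) + l2/l1 - 1.
log(15/9) = 0.510826.
9/15 = 0.6.
KL = 0.510826 + 0.6 - 1 = 0.1108

0.1108


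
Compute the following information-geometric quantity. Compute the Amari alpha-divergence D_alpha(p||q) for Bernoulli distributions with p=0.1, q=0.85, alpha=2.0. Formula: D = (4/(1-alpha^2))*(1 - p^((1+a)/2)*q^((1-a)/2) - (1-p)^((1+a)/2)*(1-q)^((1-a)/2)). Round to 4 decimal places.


Amari alpha-divergence:
D = (4/(1-alpha^2))*(1 - p^((1+a)/2)*q^((1-a)/2) - (1-p)^((1+a)/2)*(1-q)^((1-a)/2)).
alpha = 2.0, p = 0.1, q = 0.85.
e1 = (1+alpha)/2 = 1.5, e2 = (1-alpha)/2 = -0.5.
t1 = p^e1 * q^e2 = 0.1^1.5 * 0.85^-0.5 = 0.0343.
t2 = (1-p)^e1 * (1-q)^e2 = 0.9^1.5 * 0.15^-0.5 = 2.204541.
4/(1-alpha^2) = -1.333333.
D = -1.333333*(1 - 0.0343 - 2.204541) = 1.6518

1.6518


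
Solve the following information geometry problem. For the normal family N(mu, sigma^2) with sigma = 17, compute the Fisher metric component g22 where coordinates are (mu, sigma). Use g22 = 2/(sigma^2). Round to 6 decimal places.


For the 2-parameter normal family, the Fisher metric has:
  g11 = 1/sigma^2, g22 = 2/sigma^2.
sigma = 17, sigma^2 = 289.
g22 = 0.006920

0.006920


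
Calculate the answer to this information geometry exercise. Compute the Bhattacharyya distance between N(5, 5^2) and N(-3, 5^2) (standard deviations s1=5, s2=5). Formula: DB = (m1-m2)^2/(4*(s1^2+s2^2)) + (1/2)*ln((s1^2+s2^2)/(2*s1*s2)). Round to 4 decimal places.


Bhattacharyya distance between two Gaussians:
DB = (m1-m2)^2/(4*(s1^2+s2^2)) + (1/2)*ln((s1^2+s2^2)/(2*s1*s2)).
(m1-m2)^2 = (8)^2 = 64.
s1^2+s2^2 = 25 + 25 = 50.
term1 = 64/200 = 0.32.
term2 = 0.5*ln(50/50.0) = 0.0.
DB = 0.32 + 0.0 = 0.3200

0.3200


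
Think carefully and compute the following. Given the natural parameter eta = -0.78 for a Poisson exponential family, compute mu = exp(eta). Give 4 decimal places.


Expectation parameter for Poisson exponential family:
mu = exp(eta).
eta = -0.78.
mu = exp(-0.78) = 0.4584

0.4584


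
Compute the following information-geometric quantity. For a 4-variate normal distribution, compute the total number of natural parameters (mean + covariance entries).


Exponential family dimension calculation:
For 4-dim MVN: mean has 4 params, covariance has 4*5/2 = 10 unique entries.
Total dim = 4 + 10 = 14.

14


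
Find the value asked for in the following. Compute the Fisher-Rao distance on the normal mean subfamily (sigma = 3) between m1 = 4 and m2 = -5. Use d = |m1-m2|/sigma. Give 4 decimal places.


On the fixed-variance normal subfamily, geodesic distance = |m1-m2|/sigma.
|4 - -5| = 9.
sigma = 3.
d = 9/3 = 3.0000

3.0000


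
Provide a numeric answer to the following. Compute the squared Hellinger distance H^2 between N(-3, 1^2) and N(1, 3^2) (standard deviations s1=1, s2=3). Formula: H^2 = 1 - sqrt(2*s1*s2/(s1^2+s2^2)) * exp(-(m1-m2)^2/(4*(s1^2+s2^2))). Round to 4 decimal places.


Squared Hellinger distance for Gaussians:
H^2 = 1 - sqrt(2*s1*s2/(s1^2+s2^2)) * exp(-(m1-m2)^2/(4*(s1^2+s2^2))).
s1^2 = 1, s2^2 = 9, s1^2+s2^2 = 10.
sqrt(2*1*3/(10)) = 0.774597.
(m1-m2)^2 = (-4)^2 = 16.
exp(-16/(4*10)) = exp(-0.4) = 0.67032.
H^2 = 1 - 0.774597*0.67032 = 0.4808

0.4808


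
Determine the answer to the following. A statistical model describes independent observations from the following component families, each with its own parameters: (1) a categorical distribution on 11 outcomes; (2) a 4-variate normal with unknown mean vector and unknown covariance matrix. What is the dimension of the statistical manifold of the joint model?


The dimension of a statistical manifold equals the number of free
(independent) real parameters of the model. For a product of independent
blocks the parameter counts add.
- categorical on 11 outcomes (probabilities sum to 1): 11-1 = 10.
- 4-variate normal: 4 (mean) + 4*5/2 = 10 (symmetric covariance) = 14.
Total = 10 + 14 = 24.
Dimension = 24

24


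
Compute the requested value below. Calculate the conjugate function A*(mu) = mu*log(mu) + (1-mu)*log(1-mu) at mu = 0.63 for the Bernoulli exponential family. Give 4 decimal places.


Legendre transform for Bernoulli:
A*(mu) = mu*log(mu) + (1-mu)*log(1-mu).
mu = 0.63, 1-mu = 0.37.
mu*log(mu) = 0.63*log(0.63) = -0.291082.
(1-mu)*log(1-mu) = 0.37*log(0.37) = -0.367873.
A* = -0.291082 + -0.367873 = -0.6590

-0.6590


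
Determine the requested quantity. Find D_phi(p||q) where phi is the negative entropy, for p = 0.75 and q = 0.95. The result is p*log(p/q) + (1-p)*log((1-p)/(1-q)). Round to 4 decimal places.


Bregman divergence with negative entropy generator:
D = p*log(p/q) + (1-p)*log((1-p)/(1-q)).
p = 0.75, q = 0.95.
p*log(p/q) = 0.75*log(0.75/0.95) = -0.177292.
(1-p)*log((1-p)/(1-q)) = 0.25*log(0.25/0.05) = 0.402359.
D = -0.177292 + 0.402359 = 0.2251

0.2251


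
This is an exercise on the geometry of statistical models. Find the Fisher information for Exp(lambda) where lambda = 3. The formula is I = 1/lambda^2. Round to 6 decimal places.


Fisher information for exponential: I(lambda) = 1/lambda^2.
lambda = 3, lambda^2 = 9.
I = 1/9 = 0.111111

0.111111


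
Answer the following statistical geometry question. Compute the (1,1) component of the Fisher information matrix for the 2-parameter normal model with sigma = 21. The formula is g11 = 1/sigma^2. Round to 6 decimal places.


For the 2-parameter normal family, the Fisher metric has:
  g11 = 1/sigma^2, g22 = 2/sigma^2.
sigma = 21, sigma^2 = 441.
g11 = 0.002268

0.002268


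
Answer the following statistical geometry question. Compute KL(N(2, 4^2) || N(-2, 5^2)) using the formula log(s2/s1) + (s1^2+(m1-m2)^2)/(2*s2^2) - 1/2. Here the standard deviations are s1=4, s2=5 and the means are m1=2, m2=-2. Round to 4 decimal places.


KL divergence between normal distributions:
KL = log(s2/s1) + (s1^2 + (m1-m2)^2)/(2*s2^2) - 1/2.
log(5/4) = 0.223144.
(4^2 + (2--2)^2)/(2*5^2) = (16 + 16)/50 = 0.64.
KL = 0.223144 + 0.64 - 0.5 = 0.3631

0.3631


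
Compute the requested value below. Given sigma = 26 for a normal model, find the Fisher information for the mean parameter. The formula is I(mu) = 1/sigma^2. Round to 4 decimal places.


The Fisher information for the mean of a normal distribution is I(mu) = 1/sigma^2.
sigma = 26, so sigma^2 = 676.
I(mu) = 1/676 = 0.0015

0.0015


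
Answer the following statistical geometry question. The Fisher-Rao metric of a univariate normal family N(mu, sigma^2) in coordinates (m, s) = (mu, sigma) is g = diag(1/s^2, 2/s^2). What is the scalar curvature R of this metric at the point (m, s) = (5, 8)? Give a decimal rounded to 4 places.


The metric has the form g = (A dm^2 + B ds^2)/s^2 with A = 1, B = 2.
Substitute u = sqrt(A/B)*m: g = B*(du^2 + ds^2)/s^2, i.e. B times the
Poincare upper half-plane metric, which has constant Gaussian curvature -1.
Scaling a 2D metric by a constant c divides the Gaussian curvature by c,
so K = -1/B = -1/(2) = -0.5000 everywhere (the point (m, s) = (5, 8) is irrelevant:
the curvature is constant).
Scalar curvature in dimension 2: R = 2K = -2/(2) = -1.0000.

-1.0000


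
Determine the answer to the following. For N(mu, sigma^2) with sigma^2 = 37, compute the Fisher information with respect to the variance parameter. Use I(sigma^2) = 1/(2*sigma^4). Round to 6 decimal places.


Fisher information for variance: I(sigma^2) = 1/(2*sigma^4).
sigma^2 = 37, so sigma^4 = 1369.
I = 1/(2*1369) = 1/2738 = 0.000365

0.000365


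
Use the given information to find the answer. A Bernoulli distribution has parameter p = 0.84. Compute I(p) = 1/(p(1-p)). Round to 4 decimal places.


For Bernoulli(p), Fisher information is I(p) = 1/(p*(1-p)).
p = 0.84, 1-p = 0.16.
p*(1-p) = 0.1344.
I(p) = 1/0.1344 = 7.4405

7.4405


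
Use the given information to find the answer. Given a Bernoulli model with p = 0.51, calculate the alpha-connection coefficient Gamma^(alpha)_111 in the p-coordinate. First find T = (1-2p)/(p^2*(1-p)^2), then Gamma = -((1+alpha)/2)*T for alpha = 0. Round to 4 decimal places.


Skewness (Amari-Chentsov) tensor: T = (1-2p)/(p^2*(1-p)^2).
p = 0.51, 1-2p = -0.02, p^2 = 0.2601, (1-p)^2 = 0.2401.
T = -0.02/(0.2601 * 0.2401) = -0.320256.
In the p-coordinate, Gamma^(alpha) = Gamma^(0) - (alpha/2)*T with Gamma^(0) = (1/2)*g'(p) = -T/2,
so Gamma^(alpha) = -((1+alpha)/2)*T.
alpha = 0, -(1+alpha)/2 = -0.5.
Gamma = -0.5 * -0.320256 = 0.1601

0.1601


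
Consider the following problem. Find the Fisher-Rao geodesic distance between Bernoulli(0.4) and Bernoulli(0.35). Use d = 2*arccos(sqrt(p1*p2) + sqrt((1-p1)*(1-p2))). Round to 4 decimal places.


Geodesic distance on Bernoulli manifold:
d(p1,p2) = 2*arccos(sqrt(p1*p2) + sqrt((1-p1)*(1-p2))).
sqrt(p1*p2) = sqrt(0.4*0.35) = 0.374166.
sqrt((1-p1)*(1-p2)) = sqrt(0.6*0.65) = 0.6245.
arg = 0.374166 + 0.6245 = 0.998666.
d = 2*arccos(0.998666) = 0.1033

0.1033


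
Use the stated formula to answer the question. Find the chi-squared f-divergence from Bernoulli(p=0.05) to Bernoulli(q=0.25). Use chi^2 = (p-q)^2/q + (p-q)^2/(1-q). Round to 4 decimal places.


Chi-squared divergence between Bernoulli distributions:
chi^2 = (p-q)^2/q + (p-q)^2/(1-q).
p = 0.05, q = 0.25, p-q = -0.2.
(p-q)^2 = 0.04.
term1 = 0.04/0.25 = 0.16.
term2 = 0.04/0.75 = 0.053333.
chi^2 = 0.16 + 0.053333 = 0.2133

0.2133


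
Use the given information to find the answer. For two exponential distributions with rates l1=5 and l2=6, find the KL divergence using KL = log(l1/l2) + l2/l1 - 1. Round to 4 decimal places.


KL divergence for exponential family:
KL = log(l1/l2) + l2/l1 - 1.
log(5/6) = -0.182322.
6/5 = 1.2.
KL = -0.182322 + 1.2 - 1 = 0.0177

0.0177


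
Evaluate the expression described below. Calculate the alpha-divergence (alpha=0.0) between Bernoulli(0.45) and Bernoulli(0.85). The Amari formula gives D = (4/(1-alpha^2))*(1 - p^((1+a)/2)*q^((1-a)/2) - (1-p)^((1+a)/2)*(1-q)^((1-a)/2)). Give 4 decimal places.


Amari alpha-divergence:
D = (4/(1-alpha^2))*(1 - p^((1+a)/2)*q^((1-a)/2) - (1-p)^((1+a)/2)*(1-q)^((1-a)/2)).
alpha = 0.0, p = 0.45, q = 0.85.
e1 = (1+alpha)/2 = 0.5, e2 = (1-alpha)/2 = 0.5.
t1 = p^e1 * q^e2 = 0.45^0.5 * 0.85^0.5 = 0.618466.
t2 = (1-p)^e1 * (1-q)^e2 = 0.55^0.5 * 0.15^0.5 = 0.287228.
4/(1-alpha^2) = 4.0.
D = 4.0*(1 - 0.618466 - 0.287228) = 0.3772

0.3772


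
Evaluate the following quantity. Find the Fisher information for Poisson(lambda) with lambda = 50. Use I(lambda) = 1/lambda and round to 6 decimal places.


Fisher information for Poisson: I(lambda) = 1/lambda.
lambda = 50.
I(lambda) = 1/50 = 0.020000

0.020000


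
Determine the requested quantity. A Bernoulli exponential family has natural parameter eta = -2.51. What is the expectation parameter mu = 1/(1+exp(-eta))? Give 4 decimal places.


Dual coordinate (expectation parameter) for Bernoulli:
mu = 1/(1+exp(-eta)).
eta = -2.51.
exp(-eta) = exp(2.51) = 12.30493.
mu = 1/(1+12.30493) = 0.0752

0.0752


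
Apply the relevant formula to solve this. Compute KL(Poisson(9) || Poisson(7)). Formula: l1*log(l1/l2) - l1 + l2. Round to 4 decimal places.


KL divergence for Poisson:
KL = l1*log(l1/l2) - l1 + l2.
l1 = 9, l2 = 7.
log(9/7) = 0.251314.
l1*log(l1/l2) = 9 * 0.251314 = 2.26183.
KL = 2.26183 - 9 + 7 = 0.2618

0.2618


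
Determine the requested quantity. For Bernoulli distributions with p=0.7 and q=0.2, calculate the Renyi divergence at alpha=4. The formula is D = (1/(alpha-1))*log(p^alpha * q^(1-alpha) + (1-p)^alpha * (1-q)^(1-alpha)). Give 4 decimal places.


Renyi divergence of order alpha between Bernoulli distributions:
D = (1/(alpha-1))*log(p^alpha * q^(1-alpha) + (1-p)^alpha * (1-q)^(1-alpha)).
alpha = 4, p = 0.7, q = 0.2.
p^alpha * q^(1-alpha) = 0.7^4 * 0.2^-3 = 30.0125.
(1-p)^alpha * (1-q)^(1-alpha) = 0.3^4 * 0.8^-3 = 0.01582.
sum = 30.0125 + 0.01582 = 30.02832.
D = (1/3)*log(30.02832) = 1.1340

1.1340


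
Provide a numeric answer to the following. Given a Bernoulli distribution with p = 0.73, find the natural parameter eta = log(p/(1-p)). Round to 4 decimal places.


Natural parameter for Bernoulli: eta = log(p/(1-p)).
p = 0.73, 1-p = 0.27.
p/(1-p) = 2.703704.
eta = log(2.703704) = 0.9946

0.9946


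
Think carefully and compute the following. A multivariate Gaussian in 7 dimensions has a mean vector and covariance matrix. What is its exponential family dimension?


Exponential family dimension calculation:
For 7-dim MVN: mean has 7 params, covariance has 7*8/2 = 28 unique entries.
Total dim = 7 + 28 = 35.

35


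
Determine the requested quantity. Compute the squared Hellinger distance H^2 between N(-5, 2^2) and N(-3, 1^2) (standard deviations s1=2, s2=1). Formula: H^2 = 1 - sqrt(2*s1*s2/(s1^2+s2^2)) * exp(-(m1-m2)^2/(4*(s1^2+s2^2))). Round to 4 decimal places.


Squared Hellinger distance for Gaussians:
H^2 = 1 - sqrt(2*s1*s2/(s1^2+s2^2)) * exp(-(m1-m2)^2/(4*(s1^2+s2^2))).
s1^2 = 4, s2^2 = 1, s1^2+s2^2 = 5.
sqrt(2*2*1/(5)) = 0.894427.
(m1-m2)^2 = (-2)^2 = 4.
exp(-4/(4*5)) = exp(-0.2) = 0.818731.
H^2 = 1 - 0.894427*0.818731 = 0.2677

0.2677


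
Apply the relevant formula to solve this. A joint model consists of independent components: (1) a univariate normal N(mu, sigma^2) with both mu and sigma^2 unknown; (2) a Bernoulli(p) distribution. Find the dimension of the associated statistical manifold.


The dimension of a statistical manifold equals the number of free
(independent) real parameters of the model. For a product of independent
blocks the parameter counts add.
- normal (mu, sigma^2): 2.
- Bernoulli (p): 1.
Total = 2 + 1 = 3.
Dimension = 3

3
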